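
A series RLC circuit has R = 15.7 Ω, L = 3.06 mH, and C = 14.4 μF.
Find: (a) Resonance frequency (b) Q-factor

Step 1 — Resonance condition Im(Z)=0 gives ω₀ = 1/√(LC).
Step 2 — ω₀ = 1/√(0.00306·1.44e-05) = 4764 rad/s.
Step 3 — f₀ = ω₀/(2π) = 758.2 Hz.
Step 4 — Series Q: Q = ω₀L/R = 4764·0.00306/15.7 = 0.9285.

(a) f₀ = 758.2 Hz  (b) Q = 0.9285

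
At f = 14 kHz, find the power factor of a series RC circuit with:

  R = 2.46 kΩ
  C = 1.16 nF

Step 1 — Angular frequency: ω = 2π·f = 2π·1.4e+04 = 8.796e+04 rad/s.
Step 2 — Component impedances:
  R: Z = R = 2460 Ω
  C: Z = 1/(jωC) = -j/(ω·C) = 0 - j9800 Ω
Step 3 — Series combination: Z_total = R + C = 2460 - j9800 Ω = 1.01e+04∠-75.9° Ω.
Step 4 — Power factor: PF = cos(φ) = Re(Z)/|Z| = 2460/10104 = 0.2435.
Step 5 — Type: Im(Z) = -9800 ⇒ leading (phase φ = -75.9°).

PF = 0.2435 (leading, φ = -75.9°)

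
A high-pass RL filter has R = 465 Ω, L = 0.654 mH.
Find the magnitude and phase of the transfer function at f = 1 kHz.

Step 1 — Angular frequency: ω = 2π·1000 = 6283 rad/s.
Step 2 — Transfer function: H(jω) = jωL/(R + jωL).
Step 3 — Numerator jωL = j·4.109; denominator R + jωL = 465 + j4.109.
Step 4 — H = 7.809e-05 + j0.008836.
Step 5 — Magnitude: |H| = 0.008837 (-41.1 dB); phase: φ = 89.5°.

|H| = 0.008837 (-41.1 dB), φ = 89.5°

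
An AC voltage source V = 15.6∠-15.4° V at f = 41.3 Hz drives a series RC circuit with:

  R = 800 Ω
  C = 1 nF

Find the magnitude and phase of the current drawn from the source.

Step 1 — Angular frequency: ω = 2π·f = 2π·41.3 = 259.5 rad/s.
Step 2 — Component impedances:
  R: Z = R = 800 Ω
  C: Z = 1/(jωC) = -j/(ω·C) = 0 - j3.854e+06 Ω
Step 3 — Series combination: Z_total = R + C = 800 - j3.854e+06 Ω = 3.854e+06∠-90.0° Ω.
Step 4 — Source phasor: V = 15.6∠-15.4° V = 15.04 - j4.143 V.
Step 5 — Ohm's law: I = V / Z_total = (15.04 - j4.143) / (800 - j3.854e+06) = 1.076e-06 + j3.903e-06 A.
Step 6 — Convert to polar: |I| = 4.048e-06 A, ∠I = 74.6°.

I = 4.048e-06∠74.6° A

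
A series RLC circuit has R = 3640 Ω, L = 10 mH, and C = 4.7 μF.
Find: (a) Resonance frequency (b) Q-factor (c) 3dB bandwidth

Step 1 — Resonance condition Im(Z)=0 gives ω₀ = 1/√(LC).
Step 2 — ω₀ = 1/√(0.01·4.7e-06) = 4613 rad/s.
Step 3 — f₀ = ω₀/(2π) = 734.1 Hz.
Step 4 — Series Q: Q = ω₀L/R = 4613·0.01/3640 = 0.01267.
Step 5 — 3dB bandwidth: Δω = ω₀/Q = 3.64e+05 rad/s; BW = Δω/(2π) = 5.793e+04 Hz.

(a) f₀ = 734.1 Hz  (b) Q = 0.01267  (c) BW = 5.793e+04 Hz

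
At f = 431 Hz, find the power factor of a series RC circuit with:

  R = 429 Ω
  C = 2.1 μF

Step 1 — Angular frequency: ω = 2π·f = 2π·431 = 2708 rad/s.
Step 2 — Component impedances:
  R: Z = R = 429 Ω
  C: Z = 1/(jωC) = -j/(ω·C) = 0 - j175.8 Ω
Step 3 — Series combination: Z_total = R + C = 429 - j175.8 Ω = 463.6∠-22.3° Ω.
Step 4 — Power factor: PF = cos(φ) = Re(Z)/|Z| = 429/463.64 = 0.9253.
Step 5 — Type: Im(Z) = -175.8 ⇒ leading (phase φ = -22.3°).

PF = 0.9253 (leading, φ = -22.3°)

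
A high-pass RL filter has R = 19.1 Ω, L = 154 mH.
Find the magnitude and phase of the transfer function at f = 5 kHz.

Step 1 — Angular frequency: ω = 2π·5000 = 3.142e+04 rad/s.
Step 2 — Transfer function: H(jω) = jωL/(R + jωL).
Step 3 — Numerator jωL = j·4838; denominator R + jωL = 19.1 + j4838.
Step 4 — H = 1 + j0.003948.
Step 5 — Magnitude: |H| = 1 (-0.0 dB); phase: φ = 0.2°.

|H| = 1 (-0.0 dB), φ = 0.2°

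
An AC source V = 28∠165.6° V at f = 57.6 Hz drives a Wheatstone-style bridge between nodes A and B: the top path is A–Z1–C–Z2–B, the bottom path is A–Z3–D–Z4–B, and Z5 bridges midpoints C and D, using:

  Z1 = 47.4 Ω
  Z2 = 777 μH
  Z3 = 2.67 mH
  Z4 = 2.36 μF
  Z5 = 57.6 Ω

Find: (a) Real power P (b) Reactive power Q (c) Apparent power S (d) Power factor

Step 1 — Angular frequency: ω = 2π·f = 2π·57.6 = 361.9 rad/s.
Step 2 — Component impedances:
  Z1: Z = R = 47.4 Ω
  Z2: Z = jωL = j·361.9·0.000777 = 0 + j0.2812 Ω
  Z3: Z = jωL = j·361.9·0.00267 = 0 + j0.9663 Ω
  Z4: Z = 1/(jωC) = -j/(ω·C) = 0 - j1171 Ω
  Z5: Z = R = 57.6 Ω
Step 3 — Bridge requires nodal analysis (the Z5 bridge couples midpoints C and D, so the two paths cannot be reduced to a simple series/parallel combination). Setting node B to ground and injecting 1 A at node A, the 3-node admittance system at A, C, D solves to V_A = Z_AB = 25.99 - j0.09931 Ω = 25.99∠-0.2° Ω.
Step 4 — Source phasor: V = 28∠165.6° V = -27.12 + j6.963 V.
Step 5 — Current: I = V / Z = -1.044 + j0.2639 A = 1.077∠165.8° A.
Step 6 — Complex power: S = V·I* = 30.16 - j0.1152 VA.
Step 7 — Real power: P = Re(S) = 30.16 W.
Step 8 — Reactive power: Q = Im(S) = -0.1152 VAR.
Step 9 — Apparent power: |S| = 30.16 VA.
Step 10 — Power factor: PF = P/|S| = 1 (leading).

(a) P = 30.16 W  (b) Q = -0.1152 VAR  (c) S = 30.16 VA  (d) PF = 1 (leading)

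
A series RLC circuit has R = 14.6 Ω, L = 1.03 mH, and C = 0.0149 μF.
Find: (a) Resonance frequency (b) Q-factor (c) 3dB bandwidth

Step 1 — Resonance: ω₀ = 1/√(LC) = 1/√(0.00103·1.49e-08) = 2.553e+05 rad/s.
Step 2 — f₀ = ω₀/(2π) = 4.063e+04 Hz.
Step 3 — Series Q: Q = ω₀L/R = 2.553e+05·0.00103/14.6 = 18.01.
Step 4 — Bandwidth: Δω = ω₀/Q = 1.417e+04 rad/s; BW = Δω/(2π) = 2256 Hz.

(a) f₀ = 4.063e+04 Hz  (b) Q = 18.01  (c) BW = 2256 Hz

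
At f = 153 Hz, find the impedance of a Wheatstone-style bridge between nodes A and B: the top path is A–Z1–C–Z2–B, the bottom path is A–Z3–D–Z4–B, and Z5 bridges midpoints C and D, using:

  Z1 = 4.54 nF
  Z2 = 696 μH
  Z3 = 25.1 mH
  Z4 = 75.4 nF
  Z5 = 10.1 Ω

Step 1 — Angular frequency: ω = 2π·f = 2π·153 = 961.3 rad/s.
Step 2 — Component impedances:
  Z1: Z = 1/(jωC) = -j/(ω·C) = 0 - j2.291e+05 Ω
  Z2: Z = jωL = j·961.3·0.000696 = 0 + j0.6691 Ω
  Z3: Z = jωL = j·961.3·0.0251 = 0 + j24.13 Ω
  Z4: Z = 1/(jωC) = -j/(ω·C) = 0 - j1.38e+04 Ω
  Z5: Z = R = 10.1 Ω
Step 3 — Bridge requires nodal analysis (the Z5 bridge couples midpoints C and D, so the two paths cannot be reduced to a simple series/parallel combination). Setting node B to ground and injecting 1 A at node A, the 3-node admittance system at A, C, D solves to V_A = Z_AB = 10.1 + j24.79 Ω = 26.77∠67.8° Ω.

Z = 10.1 + j24.79 Ω = 26.77∠67.8° Ω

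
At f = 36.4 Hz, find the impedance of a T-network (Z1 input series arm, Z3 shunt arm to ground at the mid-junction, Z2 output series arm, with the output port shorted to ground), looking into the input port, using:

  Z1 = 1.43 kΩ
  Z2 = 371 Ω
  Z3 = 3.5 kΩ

Step 1 — Angular frequency: ω = 2π·f = 2π·36.4 = 228.7 rad/s.
Step 2 — Component impedances:
  Z1: Z = R = 1430 Ω
  Z2: Z = R = 371 Ω
  Z3: Z = R = 3500 Ω
Step 3 — With the output port shorted to ground, the output series arm Z2 runs from the junction to ground; the shunt arm Z3 also runs from the junction to ground. They appear in parallel: Z3 || Z2 = 335.4 Ω.
Step 4 — Series with input arm Z1: Z_in = Z1 + (Z3 || Z2) = 1765 Ω = 1765∠0.0° Ω.

Z = 1765 Ω = 1765∠0.0° Ω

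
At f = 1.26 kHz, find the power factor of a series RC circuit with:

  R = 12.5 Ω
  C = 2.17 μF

Step 1 — Angular frequency: ω = 2π·f = 2π·1260 = 7917 rad/s.
Step 2 — Component impedances:
  R: Z = R = 12.5 Ω
  C: Z = 1/(jωC) = -j/(ω·C) = 0 - j58.21 Ω
Step 3 — Series combination: Z_total = R + C = 12.5 - j58.21 Ω = 59.54∠-77.9° Ω.
Step 4 — Power factor: PF = cos(φ) = Re(Z)/|Z| = 12.5/59.536 = 0.21.
Step 5 — Type: Im(Z) = -58.21 ⇒ leading (phase φ = -77.9°).

PF = 0.21 (leading, φ = -77.9°)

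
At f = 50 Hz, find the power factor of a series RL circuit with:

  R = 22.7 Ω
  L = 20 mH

Step 1 — Angular frequency: ω = 2π·f = 2π·50 = 314.2 rad/s.
Step 2 — Component impedances:
  R: Z = R = 22.7 Ω
  L: Z = jωL = j·314.2·0.02 = 0 + j6.283 Ω
Step 3 — Series combination: Z_total = R + L = 22.7 + j6.283 Ω = 23.55∠15.5° Ω.
Step 4 — Power factor: PF = cos(φ) = Re(Z)/|Z| = 22.7/23.5535 = 0.9638.
Step 5 — Type: Im(Z) = 6.283 ⇒ lagging (phase φ = 15.5°).

PF = 0.9638 (lagging, φ = 15.5°)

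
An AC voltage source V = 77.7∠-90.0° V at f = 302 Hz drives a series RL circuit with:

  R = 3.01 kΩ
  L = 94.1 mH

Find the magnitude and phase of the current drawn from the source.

Step 1 — Angular frequency: ω = 2π·f = 2π·302 = 1898 rad/s.
Step 2 — Component impedances:
  R: Z = R = 3010 Ω
  L: Z = jωL = j·1898·0.0941 = 0 + j178.6 Ω
Step 3 — Series combination: Z_total = R + L = 3010 + j178.6 Ω = 3015∠3.4° Ω.
Step 4 — Source phasor: V = 77.7∠-90.0° V = 0 - j77.7 V.
Step 5 — Ohm's law: I = V / Z_total = (0 - j77.7) / (3010 + j178.6) = -0.001526 - j0.02572 A.
Step 6 — Convert to polar: |I| = 0.02577 A, ∠I = -93.4°.

I = 0.02577∠-93.4° A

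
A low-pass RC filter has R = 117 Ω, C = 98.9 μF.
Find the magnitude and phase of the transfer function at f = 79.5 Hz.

Step 1 — Angular frequency: ω = 2π·79.5 = 499.5 rad/s.
Step 2 — Transfer function: H(jω) = 1/(1 + jωRC).
Step 3 — Denominator: 1 + jωRC = 1 + j·499.5·117·9.89e-05 = 1 + j5.78.
Step 4 — H = 0.02906 - j0.168.
Step 5 — Magnitude: |H| = 0.1705 (-15.4 dB); phase: φ = -80.2°.

|H| = 0.1705 (-15.4 dB), φ = -80.2°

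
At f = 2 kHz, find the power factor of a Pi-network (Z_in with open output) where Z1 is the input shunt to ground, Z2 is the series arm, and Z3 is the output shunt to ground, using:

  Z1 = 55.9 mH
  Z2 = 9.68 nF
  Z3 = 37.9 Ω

Step 1 — Angular frequency: ω = 2π·f = 2π·2000 = 1.257e+04 rad/s.
Step 2 — Component impedances:
  Z1: Z = jωL = j·1.257e+04·0.0559 = 0 + j702.5 Ω
  Z2: Z = 1/(jωC) = -j/(ω·C) = 0 - j8221 Ω
  Z3: Z = R = 37.9 Ω
Step 3 — With open output, the series arm Z2 and the output shunt Z3 appear in series to ground: Z2 + Z3 = 37.9 - j8221 Ω.
Step 4 — Parallel with input shunt Z1: Z_in = Z1 || (Z2 + Z3) = 0.3308 + j768.1 Ω = 768.1∠90.0° Ω.
Step 5 — Power factor: PF = cos(φ) = Re(Z)/|Z| = 0.3308/768.1 = 0.0004307.
Step 6 — Type: Im(Z) = 768.1 ⇒ lagging (phase φ = 90.0°).

PF = 0.0004307 (lagging, φ = 90.0°)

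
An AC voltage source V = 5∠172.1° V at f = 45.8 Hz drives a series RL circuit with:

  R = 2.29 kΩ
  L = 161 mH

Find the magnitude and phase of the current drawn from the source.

Step 1 — Angular frequency: ω = 2π·f = 2π·45.8 = 287.8 rad/s.
Step 2 — Component impedances:
  R: Z = R = 2290 Ω
  L: Z = jωL = j·287.8·0.161 = 0 + j46.33 Ω
Step 3 — Series combination: Z_total = R + L = 2290 + j46.33 Ω = 2290∠1.2° Ω.
Step 4 — Source phasor: V = 5∠172.1° V = -4.953 + j0.6872 V.
Step 5 — Ohm's law: I = V / Z_total = (-4.953 + j0.6872) / (2290 + j46.33) = -0.002156 + j0.0003437 A.
Step 6 — Convert to polar: |I| = 0.002183 A, ∠I = 170.9°.

I = 0.002183∠170.9° A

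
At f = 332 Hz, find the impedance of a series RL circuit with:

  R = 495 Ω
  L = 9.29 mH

Step 1 — Angular frequency: ω = 2π·f = 2π·332 = 2086 rad/s.
Step 2 — Component impedances:
  R: Z = R = 495 Ω
  L: Z = jωL = j·2086·0.00929 = 0 + j19.38 Ω
Step 3 — Series combination: Z_total = R + L = 495 + j19.38 Ω = 495.4∠2.2° Ω.

Z = 495 + j19.38 Ω = 495.4∠2.2° Ω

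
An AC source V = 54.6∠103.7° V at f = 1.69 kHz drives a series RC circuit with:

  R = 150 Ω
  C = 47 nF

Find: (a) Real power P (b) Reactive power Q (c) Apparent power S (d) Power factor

Step 1 — Angular frequency: ω = 2π·f = 2π·1690 = 1.062e+04 rad/s.
Step 2 — Component impedances:
  R: Z = R = 150 Ω
  C: Z = 1/(jωC) = -j/(ω·C) = 0 - j2004 Ω
Step 3 — Series combination: Z_total = R + C = 150 - j2004 Ω = 2009∠-85.7° Ω.
Step 4 — Source phasor: V = 54.6∠103.7° V = -12.93 + j53.05 V.
Step 5 — Current: I = V / Z = -0.02681 - j0.004447 A = 0.02717∠-170.6° A.
Step 6 — Complex power: S = V·I* = 0.1108 - j1.48 VA.
Step 7 — Real power: P = Re(S) = 0.1108 W.
Step 8 — Reactive power: Q = Im(S) = -1.48 VAR.
Step 9 — Apparent power: |S| = 1.484 VA.
Step 10 — Power factor: PF = P/|S| = 0.07465 (leading).

(a) P = 0.1108 W  (b) Q = -1.48 VAR  (c) S = 1.484 VA  (d) PF = 0.07465 (leading)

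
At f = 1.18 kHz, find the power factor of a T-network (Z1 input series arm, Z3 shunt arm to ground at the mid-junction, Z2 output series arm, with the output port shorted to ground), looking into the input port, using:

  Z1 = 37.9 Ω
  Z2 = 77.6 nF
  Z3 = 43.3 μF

Step 1 — Angular frequency: ω = 2π·f = 2π·1180 = 7414 rad/s.
Step 2 — Component impedances:
  Z1: Z = R = 37.9 Ω
  Z2: Z = 1/(jωC) = -j/(ω·C) = 0 - j1738 Ω
  Z3: Z = 1/(jωC) = -j/(ω·C) = 0 - j3.115 Ω
Step 3 — With the output port shorted to ground, the output series arm Z2 runs from the junction to ground; the shunt arm Z3 also runs from the junction to ground. They appear in parallel: Z3 || Z2 = 0 - j3.109 Ω.
Step 4 — Series with input arm Z1: Z_in = Z1 + (Z3 || Z2) = 37.9 - j3.109 Ω = 38.03∠-4.7° Ω.
Step 5 — Power factor: PF = cos(φ) = Re(Z)/|Z| = 37.9/38.027 = 0.9967.
Step 6 — Type: Im(Z) = -3.109 ⇒ leading (phase φ = -4.7°).

PF = 0.9967 (leading, φ = -4.7°)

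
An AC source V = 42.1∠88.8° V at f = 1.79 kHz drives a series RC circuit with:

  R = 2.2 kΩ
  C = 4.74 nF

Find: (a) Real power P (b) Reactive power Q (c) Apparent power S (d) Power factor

Step 1 — Angular frequency: ω = 2π·f = 2π·1790 = 1.125e+04 rad/s.
Step 2 — Component impedances:
  R: Z = R = 2200 Ω
  C: Z = 1/(jωC) = -j/(ω·C) = 0 - j1.876e+04 Ω
Step 3 — Series combination: Z_total = R + C = 2200 - j1.876e+04 Ω = 1.889e+04∠-83.3° Ω.
Step 4 — Source phasor: V = 42.1∠88.8° V = 0.8817 + j42.09 V.
Step 5 — Current: I = V / Z = -0.002208 + j0.000306 A = 0.002229∠172.1° A.
Step 6 — Complex power: S = V·I* = 0.01093 - j0.09321 VA.
Step 7 — Real power: P = Re(S) = 0.01093 W.
Step 8 — Reactive power: Q = Im(S) = -0.09321 VAR.
Step 9 — Apparent power: |S| = 0.09384 VA.
Step 10 — Power factor: PF = P/|S| = 0.1165 (leading).

(a) P = 0.01093 W  (b) Q = -0.09321 VAR  (c) S = 0.09384 VA  (d) PF = 0.1165 (leading)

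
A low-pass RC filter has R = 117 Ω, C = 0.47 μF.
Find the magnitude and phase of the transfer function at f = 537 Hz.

Step 1 — Angular frequency: ω = 2π·537 = 3374 rad/s.
Step 2 — Transfer function: H(jω) = 1/(1 + jωRC).
Step 3 — Denominator: 1 + jωRC = 1 + j·3374·117·4.7e-07 = 1 + j0.1855.
Step 4 — H = 0.9667 - j0.1794.
Step 5 — Magnitude: |H| = 0.9832 (-0.1 dB); phase: φ = -10.5°.

|H| = 0.9832 (-0.1 dB), φ = -10.5°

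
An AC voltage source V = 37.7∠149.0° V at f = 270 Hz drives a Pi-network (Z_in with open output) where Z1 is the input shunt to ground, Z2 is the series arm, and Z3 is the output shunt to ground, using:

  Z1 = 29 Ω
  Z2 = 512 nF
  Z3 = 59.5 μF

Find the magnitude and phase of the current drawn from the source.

Step 1 — Angular frequency: ω = 2π·f = 2π·270 = 1696 rad/s.
Step 2 — Component impedances:
  Z1: Z = R = 29 Ω
  Z2: Z = 1/(jωC) = -j/(ω·C) = 0 - j1151 Ω
  Z3: Z = 1/(jωC) = -j/(ω·C) = 0 - j9.907 Ω
Step 3 — With open output, the series arm Z2 and the output shunt Z3 appear in series to ground: Z2 + Z3 = 0 - j1161 Ω.
Step 4 — Parallel with input shunt Z1: Z_in = Z1 || (Z2 + Z3) = 28.98 - j0.7238 Ω = 28.99∠-1.4° Ω.
Step 5 — Source phasor: V = 37.7∠149.0° V = -32.32 + j19.42 V.
Step 6 — Ohm's law: I = V / Z_total = (-32.32 + j19.42) / (28.98 - j0.7238) = -1.131 + j0.6417 A.
Step 7 — Convert to polar: |I| = 1.3 A, ∠I = 150.4°.

I = 1.3∠150.4° A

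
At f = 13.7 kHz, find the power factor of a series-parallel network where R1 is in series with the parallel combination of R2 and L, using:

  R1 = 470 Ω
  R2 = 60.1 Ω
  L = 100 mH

Step 1 — Angular frequency: ω = 2π·f = 2π·1.37e+04 = 8.608e+04 rad/s.
Step 2 — Component impedances:
  R1: Z = R = 470 Ω
  R2: Z = R = 60.1 Ω
  L: Z = jωL = j·8.608e+04·0.1 = 0 + j8608 Ω
Step 3 — Parallel branch: R2 || L = 1/(1/R2 + 1/L) = 60.1 + j0.4196 Ω.
Step 4 — Series with R1: Z_total = R1 + (R2 || L) = 530.1 + j0.4196 Ω = 530.1∠0.0° Ω.
Step 5 — Power factor: PF = cos(φ) = Re(Z)/|Z| = 530.1/530.1 = 1.
Step 6 — Type: Im(Z) = 0.4196 ⇒ lagging (phase φ = 0.0°).

PF = 1 (lagging, φ = 0.0°)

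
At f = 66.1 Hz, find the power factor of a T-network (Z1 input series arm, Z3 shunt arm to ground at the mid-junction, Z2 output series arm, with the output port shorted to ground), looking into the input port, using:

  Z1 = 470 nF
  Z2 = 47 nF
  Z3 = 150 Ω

Step 1 — Angular frequency: ω = 2π·f = 2π·66.1 = 415.3 rad/s.
Step 2 — Component impedances:
  Z1: Z = 1/(jωC) = -j/(ω·C) = 0 - j5123 Ω
  Z2: Z = 1/(jωC) = -j/(ω·C) = 0 - j5.123e+04 Ω
  Z3: Z = R = 150 Ω
Step 3 — With the output port shorted to ground, the output series arm Z2 runs from the junction to ground; the shunt arm Z3 also runs from the junction to ground. They appear in parallel: Z3 || Z2 = 150 - j0.4392 Ω.
Step 4 — Series with input arm Z1: Z_in = Z1 + (Z3 || Z2) = 150 - j5123 Ω = 5126∠-88.3° Ω.
Step 5 — Power factor: PF = cos(φ) = Re(Z)/|Z| = 150/5126 = 0.02926.
Step 6 — Type: Im(Z) = -5123 ⇒ leading (phase φ = -88.3°).

PF = 0.02926 (leading, φ = -88.3°)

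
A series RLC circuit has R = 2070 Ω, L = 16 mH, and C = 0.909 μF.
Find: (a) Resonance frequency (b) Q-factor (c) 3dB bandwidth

Step 1 — Resonance: ω₀ = 1/√(LC) = 1/√(0.016·9.09e-07) = 8292 rad/s.
Step 2 — f₀ = ω₀/(2π) = 1320 Hz.
Step 3 — Series Q: Q = ω₀L/R = 8292·0.016/2070 = 0.06409.
Step 4 — Bandwidth: Δω = ω₀/Q = 1.294e+05 rad/s; BW = Δω/(2π) = 2.059e+04 Hz.

(a) f₀ = 1320 Hz  (b) Q = 0.06409  (c) BW = 2.059e+04 Hz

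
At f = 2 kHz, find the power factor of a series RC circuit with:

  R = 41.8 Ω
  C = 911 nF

Step 1 — Angular frequency: ω = 2π·f = 2π·2000 = 1.257e+04 rad/s.
Step 2 — Component impedances:
  R: Z = R = 41.8 Ω
  C: Z = 1/(jωC) = -j/(ω·C) = 0 - j87.35 Ω
Step 3 — Series combination: Z_total = R + C = 41.8 - j87.35 Ω = 96.84∠-64.4° Ω.
Step 4 — Power factor: PF = cos(φ) = Re(Z)/|Z| = 41.8/96.84 = 0.4316.
Step 5 — Type: Im(Z) = -87.35 ⇒ leading (phase φ = -64.4°).

PF = 0.4316 (leading, φ = -64.4°)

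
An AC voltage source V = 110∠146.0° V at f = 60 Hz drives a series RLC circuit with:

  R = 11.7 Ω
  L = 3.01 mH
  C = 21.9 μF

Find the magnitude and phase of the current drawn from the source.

Step 1 — Angular frequency: ω = 2π·f = 2π·60 = 377 rad/s.
Step 2 — Component impedances:
  R: Z = R = 11.7 Ω
  L: Z = jωL = j·377·0.00301 = 0 + j1.135 Ω
  C: Z = 1/(jωC) = -j/(ω·C) = 0 - j121.1 Ω
Step 3 — Series combination: Z_total = R + L + C = 11.7 - j120 Ω = 120.6∠-84.4° Ω.
Step 4 — Source phasor: V = 110∠146.0° V = -91.19 + j61.51 V.
Step 5 — Ohm's law: I = V / Z_total = (-91.19 + j61.51) / (11.7 - j120) = -0.5812 - j0.7034 A.
Step 6 — Convert to polar: |I| = 0.9124 A, ∠I = -129.6°.

I = 0.9124∠-129.6° A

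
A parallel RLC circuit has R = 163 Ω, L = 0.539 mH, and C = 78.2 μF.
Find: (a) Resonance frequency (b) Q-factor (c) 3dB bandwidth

Step 1 — Resonance: ω₀ = 1/√(LC) = 1/√(0.000539·7.82e-05) = 4871 rad/s.
Step 2 — f₀ = ω₀/(2π) = 775.2 Hz.
Step 3 — Parallel Q: Q = R/(ω₀L) = 163/(4871·0.000539) = 62.09.
Step 4 — Bandwidth: Δω = ω₀/Q = 78.45 rad/s; BW = Δω/(2π) = 12.49 Hz.

(a) f₀ = 775.2 Hz  (b) Q = 62.09  (c) BW = 12.49 Hz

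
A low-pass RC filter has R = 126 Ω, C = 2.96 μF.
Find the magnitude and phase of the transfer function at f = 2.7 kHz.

Step 1 — Angular frequency: ω = 2π·2700 = 1.696e+04 rad/s.
Step 2 — Transfer function: H(jω) = 1/(1 + jωRC).
Step 3 — Denominator: 1 + jωRC = 1 + j·1.696e+04·126·2.96e-06 = 1 + j6.327.
Step 4 — H = 0.02437 - j0.1542.
Step 5 — Magnitude: |H| = 0.1561 (-16.1 dB); phase: φ = -81.0°.

|H| = 0.1561 (-16.1 dB), φ = -81.0°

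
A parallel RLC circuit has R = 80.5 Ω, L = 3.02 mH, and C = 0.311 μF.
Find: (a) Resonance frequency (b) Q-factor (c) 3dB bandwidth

Step 1 — Resonance: ω₀ = 1/√(LC) = 1/√(0.00302·3.11e-07) = 3.263e+04 rad/s.
Step 2 — f₀ = ω₀/(2π) = 5193 Hz.
Step 3 — Parallel Q: Q = R/(ω₀L) = 80.5/(3.263e+04·0.00302) = 0.8169.
Step 4 — Bandwidth: Δω = ω₀/Q = 3.994e+04 rad/s; BW = Δω/(2π) = 6357 Hz.

(a) f₀ = 5193 Hz  (b) Q = 0.8169  (c) BW = 6357 Hz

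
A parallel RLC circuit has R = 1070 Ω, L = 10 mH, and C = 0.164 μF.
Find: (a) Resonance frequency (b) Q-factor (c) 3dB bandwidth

Step 1 — Resonance: ω₀ = 1/√(LC) = 1/√(0.01·1.64e-07) = 2.469e+04 rad/s.
Step 2 — f₀ = ω₀/(2π) = 3930 Hz.
Step 3 — Parallel Q: Q = R/(ω₀L) = 1070/(2.469e+04·0.01) = 4.333.
Step 4 — Bandwidth: Δω = ω₀/Q = 5699 rad/s; BW = Δω/(2π) = 907 Hz.

(a) f₀ = 3930 Hz  (b) Q = 4.333  (c) BW = 907 Hz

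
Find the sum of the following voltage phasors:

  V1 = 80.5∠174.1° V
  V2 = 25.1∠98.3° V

Step 1 — Convert each phasor to rectangular form:
  V1 = 80.5·(cos(174.1°) + j·sin(174.1°)) = -80.07 + j8.275 V
  V2 = 25.1·(cos(98.3°) + j·sin(98.3°)) = -3.623 + j24.84 V
Step 2 — Sum components: V_total = -83.7 + j33.11 V.
Step 3 — Convert to polar: |V_total| = 90.01 V, ∠V_total = 158.4°.

V_total = 90.01∠158.4° V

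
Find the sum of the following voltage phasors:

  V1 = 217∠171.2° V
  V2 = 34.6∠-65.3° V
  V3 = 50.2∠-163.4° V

Step 1 — Convert each phasor to rectangular form:
  V1 = 217·(cos(171.2°) + j·sin(171.2°)) = -214.4 + j33.2 V
  V2 = 34.6·(cos(-65.3°) + j·sin(-65.3°)) = 14.46 - j31.43 V
  V3 = 50.2·(cos(-163.4°) + j·sin(-163.4°)) = -48.11 - j14.34 V
Step 2 — Sum components: V_total = -248.1 - j12.58 V.
Step 3 — Convert to polar: |V_total| = 248.4 V, ∠V_total = -177.1°.

V_total = 248.4∠-177.1° V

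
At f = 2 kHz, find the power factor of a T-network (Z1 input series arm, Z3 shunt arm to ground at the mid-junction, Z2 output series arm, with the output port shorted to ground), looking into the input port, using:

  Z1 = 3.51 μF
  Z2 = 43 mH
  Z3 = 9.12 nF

Step 1 — Angular frequency: ω = 2π·f = 2π·2000 = 1.257e+04 rad/s.
Step 2 — Component impedances:
  Z1: Z = 1/(jωC) = -j/(ω·C) = 0 - j22.67 Ω
  Z2: Z = jωL = j·1.257e+04·0.043 = 0 + j540.4 Ω
  Z3: Z = 1/(jωC) = -j/(ω·C) = 0 - j8726 Ω
Step 3 — With the output port shorted to ground, the output series arm Z2 runs from the junction to ground; the shunt arm Z3 also runs from the junction to ground. They appear in parallel: Z3 || Z2 = 0 + j576 Ω.
Step 4 — Series with input arm Z1: Z_in = Z1 + (Z3 || Z2) = 0 + j553.4 Ω = 553.4∠90.0° Ω.
Step 5 — Power factor: PF = cos(φ) = Re(Z)/|Z| = 0/553.4 = 0.
Step 6 — Type: Im(Z) = 553.4 ⇒ lagging (phase φ = 90.0°).

PF = 0 (lagging, φ = 90.0°)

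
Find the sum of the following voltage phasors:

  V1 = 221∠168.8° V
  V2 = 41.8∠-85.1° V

Step 1 — Convert each phasor to rectangular form:
  V1 = 221·(cos(168.8°) + j·sin(168.8°)) = -216.8 + j42.93 V
  V2 = 41.8·(cos(-85.1°) + j·sin(-85.1°)) = 3.57 - j41.65 V
Step 2 — Sum components: V_total = -213.2 + j1.279 V.
Step 3 — Convert to polar: |V_total| = 213.2 V, ∠V_total = 179.7°.

V_total = 213.2∠179.7° V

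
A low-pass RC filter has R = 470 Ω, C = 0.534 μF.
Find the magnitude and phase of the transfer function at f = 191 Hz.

Step 1 — Angular frequency: ω = 2π·191 = 1200 rad/s.
Step 2 — Transfer function: H(jω) = 1/(1 + jωRC).
Step 3 — Denominator: 1 + jωRC = 1 + j·1200·470·5.34e-07 = 1 + j0.3012.
Step 4 — H = 0.9168 - j0.2761.
Step 5 — Magnitude: |H| = 0.9575 (-0.4 dB); phase: φ = -16.8°.

|H| = 0.9575 (-0.4 dB), φ = -16.8°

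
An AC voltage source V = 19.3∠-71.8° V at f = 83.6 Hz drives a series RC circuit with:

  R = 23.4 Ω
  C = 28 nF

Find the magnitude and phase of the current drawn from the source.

Step 1 — Angular frequency: ω = 2π·f = 2π·83.6 = 525.3 rad/s.
Step 2 — Component impedances:
  R: Z = R = 23.4 Ω
  C: Z = 1/(jωC) = -j/(ω·C) = 0 - j6.799e+04 Ω
Step 3 — Series combination: Z_total = R + C = 23.4 - j6.799e+04 Ω = 6.799e+04∠-90.0° Ω.
Step 4 — Source phasor: V = 19.3∠-71.8° V = 6.028 - j18.33 V.
Step 5 — Ohm's law: I = V / Z_total = (6.028 - j18.33) / (23.4 - j6.799e+04) = 0.0002697 + j8.857e-05 A.
Step 6 — Convert to polar: |I| = 0.0002839 A, ∠I = 18.2°.

I = 0.0002839∠18.2° A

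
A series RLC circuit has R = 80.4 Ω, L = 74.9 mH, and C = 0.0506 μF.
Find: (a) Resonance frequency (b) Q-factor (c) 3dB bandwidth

Step 1 — Resonance: ω₀ = 1/√(LC) = 1/√(0.0749·5.06e-08) = 1.624e+04 rad/s.
Step 2 — f₀ = ω₀/(2π) = 2585 Hz.
Step 3 — Series Q: Q = ω₀L/R = 1.624e+04·0.0749/80.4 = 15.13.
Step 4 — Bandwidth: Δω = ω₀/Q = 1073 rad/s; BW = Δω/(2π) = 170.8 Hz.

(a) f₀ = 2585 Hz  (b) Q = 15.13  (c) BW = 170.8 Hz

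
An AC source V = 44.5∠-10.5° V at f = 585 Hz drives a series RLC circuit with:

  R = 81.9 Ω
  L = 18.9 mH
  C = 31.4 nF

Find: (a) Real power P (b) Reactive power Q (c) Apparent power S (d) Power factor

Step 1 — Angular frequency: ω = 2π·f = 2π·585 = 3676 rad/s.
Step 2 — Component impedances:
  R: Z = R = 81.9 Ω
  L: Z = jωL = j·3676·0.0189 = 0 + j69.47 Ω
  C: Z = 1/(jωC) = -j/(ω·C) = 0 - j8664 Ω
Step 3 — Series combination: Z_total = R + L + C = 81.9 - j8595 Ω = 8595∠-89.5° Ω.
Step 4 — Source phasor: V = 44.5∠-10.5° V = 43.75 - j8.109 V.
Step 5 — Current: I = V / Z = 0.0009919 + j0.005081 A = 0.005177∠79.0° A.
Step 6 — Complex power: S = V·I* = 0.002195 - j0.2304 VA.
Step 7 — Real power: P = Re(S) = 0.002195 W.
Step 8 — Reactive power: Q = Im(S) = -0.2304 VAR.
Step 9 — Apparent power: |S| = 0.2304 VA.
Step 10 — Power factor: PF = P/|S| = 0.009529 (leading).

(a) P = 0.002195 W  (b) Q = -0.2304 VAR  (c) S = 0.2304 VA  (d) PF = 0.009529 (leading)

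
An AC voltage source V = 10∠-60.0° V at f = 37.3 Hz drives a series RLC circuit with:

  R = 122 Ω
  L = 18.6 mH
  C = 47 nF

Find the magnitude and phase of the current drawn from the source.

Step 1 — Angular frequency: ω = 2π·f = 2π·37.3 = 234.4 rad/s.
Step 2 — Component impedances:
  R: Z = R = 122 Ω
  L: Z = jωL = j·234.4·0.0186 = 0 + j4.359 Ω
  C: Z = 1/(jωC) = -j/(ω·C) = 0 - j9.078e+04 Ω
Step 3 — Series combination: Z_total = R + L + C = 122 - j9.078e+04 Ω = 9.078e+04∠-89.9° Ω.
Step 4 — Source phasor: V = 10∠-60.0° V = 5 - j8.66 V.
Step 5 — Ohm's law: I = V / Z_total = (5 - j8.66) / (122 - j9.078e+04) = 9.547e-05 + j5.495e-05 A.
Step 6 — Convert to polar: |I| = 0.0001102 A, ∠I = 29.9°.

I = 0.0001102∠29.9° A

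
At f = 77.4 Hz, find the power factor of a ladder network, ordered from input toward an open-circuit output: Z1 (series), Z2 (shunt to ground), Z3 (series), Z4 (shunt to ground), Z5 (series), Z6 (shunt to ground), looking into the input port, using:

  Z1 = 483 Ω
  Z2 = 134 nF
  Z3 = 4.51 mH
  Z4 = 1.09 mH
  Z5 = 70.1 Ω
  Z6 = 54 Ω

Step 1 — Angular frequency: ω = 2π·f = 2π·77.4 = 486.3 rad/s.
Step 2 — Component impedances:
  Z1: Z = R = 483 Ω
  Z2: Z = 1/(jωC) = -j/(ω·C) = 0 - j1.535e+04 Ω
  Z3: Z = jωL = j·486.3·0.00451 = 0 + j2.193 Ω
  Z4: Z = jωL = j·486.3·0.00109 = 0 + j0.5301 Ω
  Z5: Z = R = 70.1 Ω
  Z6: Z = R = 54 Ω
Step 3 — Ladder network (open output): work backward from the far end, alternating series and parallel combinations. Z_in = 483 + j2.724 Ω = 483∠0.3° Ω.
Step 4 — Power factor: PF = cos(φ) = Re(Z)/|Z| = 483/483 = 1.
Step 5 — Type: Im(Z) = 2.724 ⇒ lagging (phase φ = 0.3°).

PF = 1 (lagging, φ = 0.3°)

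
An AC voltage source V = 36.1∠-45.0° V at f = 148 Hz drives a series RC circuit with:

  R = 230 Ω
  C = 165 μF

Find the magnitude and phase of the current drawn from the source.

Step 1 — Angular frequency: ω = 2π·f = 2π·148 = 929.9 rad/s.
Step 2 — Component impedances:
  R: Z = R = 230 Ω
  C: Z = 1/(jωC) = -j/(ω·C) = 0 - j6.517 Ω
Step 3 — Series combination: Z_total = R + C = 230 - j6.517 Ω = 230.1∠-1.6° Ω.
Step 4 — Source phasor: V = 36.1∠-45.0° V = 25.53 - j25.53 V.
Step 5 — Ohm's law: I = V / Z_total = (25.53 - j25.53) / (230 - j6.517) = 0.114 - j0.1078 A.
Step 6 — Convert to polar: |I| = 0.1569 A, ∠I = -43.4°.

I = 0.1569∠-43.4° A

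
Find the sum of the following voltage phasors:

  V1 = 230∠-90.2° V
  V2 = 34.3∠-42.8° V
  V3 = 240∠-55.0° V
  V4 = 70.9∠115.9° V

Step 1 — Convert each phasor to rectangular form:
  V1 = 230·(cos(-90.2°) + j·sin(-90.2°)) = -0.8028 - j230 V
  V2 = 34.3·(cos(-42.8°) + j·sin(-42.8°)) = 25.17 - j23.3 V
  V3 = 240·(cos(-55.0°) + j·sin(-55.0°)) = 137.7 - j196.6 V
  V4 = 70.9·(cos(115.9°) + j·sin(115.9°)) = -30.97 + j63.78 V
Step 2 — Sum components: V_total = 131.1 - j386.1 V.
Step 3 — Convert to polar: |V_total| = 407.8 V, ∠V_total = -71.3°.

V_total = 407.8∠-71.3° V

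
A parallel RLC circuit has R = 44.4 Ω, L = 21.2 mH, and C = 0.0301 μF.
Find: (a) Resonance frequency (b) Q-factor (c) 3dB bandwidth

Step 1 — Resonance: ω₀ = 1/√(LC) = 1/√(0.0212·3.01e-08) = 3.959e+04 rad/s.
Step 2 — f₀ = ω₀/(2π) = 6300 Hz.
Step 3 — Parallel Q: Q = R/(ω₀L) = 44.4/(3.959e+04·0.0212) = 0.05291.
Step 4 — Bandwidth: Δω = ω₀/Q = 7.483e+05 rad/s; BW = Δω/(2π) = 1.191e+05 Hz.

(a) f₀ = 6300 Hz  (b) Q = 0.05291  (c) BW = 1.191e+05 Hz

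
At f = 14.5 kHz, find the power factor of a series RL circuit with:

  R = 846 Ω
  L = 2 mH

Step 1 — Angular frequency: ω = 2π·f = 2π·1.45e+04 = 9.111e+04 rad/s.
Step 2 — Component impedances:
  R: Z = R = 846 Ω
  L: Z = jωL = j·9.111e+04·0.002 = 0 + j182.2 Ω
Step 3 — Series combination: Z_total = R + L = 846 + j182.2 Ω = 865.4∠12.2° Ω.
Step 4 — Power factor: PF = cos(φ) = Re(Z)/|Z| = 846/865.4 = 0.9776.
Step 5 — Type: Im(Z) = 182.2 ⇒ lagging (phase φ = 12.2°).

PF = 0.9776 (lagging, φ = 12.2°)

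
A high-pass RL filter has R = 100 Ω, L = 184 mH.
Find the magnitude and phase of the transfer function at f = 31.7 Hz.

Step 1 — Angular frequency: ω = 2π·31.7 = 199.2 rad/s.
Step 2 — Transfer function: H(jω) = jωL/(R + jωL).
Step 3 — Numerator jωL = j·36.65; denominator R + jωL = 100 + j36.65.
Step 4 — H = 0.1184 + j0.3231.
Step 5 — Magnitude: |H| = 0.3441 (-9.3 dB); phase: φ = 69.9°.

|H| = 0.3441 (-9.3 dB), φ = 69.9°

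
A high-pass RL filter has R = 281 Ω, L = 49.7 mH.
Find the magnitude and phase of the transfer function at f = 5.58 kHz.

Step 1 — Angular frequency: ω = 2π·5580 = 3.506e+04 rad/s.
Step 2 — Transfer function: H(jω) = jωL/(R + jωL).
Step 3 — Numerator jωL = j·1742; denominator R + jωL = 281 + j1742.
Step 4 — H = 0.9747 + j0.1572.
Step 5 — Magnitude: |H| = 0.9872 (-0.1 dB); phase: φ = 9.2°.

|H| = 0.9872 (-0.1 dB), φ = 9.2°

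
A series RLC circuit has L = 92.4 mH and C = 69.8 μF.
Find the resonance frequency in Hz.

Step 1 — Resonance condition Im(Z)=0 gives ω₀ = 1/√(LC).
Step 2 — ω₀ = 1/√(0.0924·6.98e-05) = 393.8 rad/s.
Step 3 — f₀ = ω₀/(2π) = 62.67 Hz.

f₀ = 62.67 Hz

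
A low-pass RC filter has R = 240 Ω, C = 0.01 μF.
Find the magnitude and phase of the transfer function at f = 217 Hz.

Step 1 — Angular frequency: ω = 2π·217 = 1363 rad/s.
Step 2 — Transfer function: H(jω) = 1/(1 + jωRC).
Step 3 — Denominator: 1 + jωRC = 1 + j·1363·240·1e-08 = 1 + j0.003272.
Step 4 — H = 1 - j0.003272.
Step 5 — Magnitude: |H| = 1 (-0.0 dB); phase: φ = -0.2°.

|H| = 1 (-0.0 dB), φ = -0.2°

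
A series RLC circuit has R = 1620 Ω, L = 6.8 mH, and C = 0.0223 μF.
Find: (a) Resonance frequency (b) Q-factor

Step 1 — Resonance condition Im(Z)=0 gives ω₀ = 1/√(LC).
Step 2 — ω₀ = 1/√(0.0068·2.23e-08) = 8.121e+04 rad/s.
Step 3 — f₀ = ω₀/(2π) = 1.292e+04 Hz.
Step 4 — Series Q: Q = ω₀L/R = 8.121e+04·0.0068/1620 = 0.3409.

(a) f₀ = 1.292e+04 Hz  (b) Q = 0.3409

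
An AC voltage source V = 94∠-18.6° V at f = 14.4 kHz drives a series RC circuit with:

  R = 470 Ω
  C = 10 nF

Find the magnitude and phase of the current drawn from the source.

Step 1 — Angular frequency: ω = 2π·f = 2π·1.44e+04 = 9.048e+04 rad/s.
Step 2 — Component impedances:
  R: Z = R = 470 Ω
  C: Z = 1/(jωC) = -j/(ω·C) = 0 - j1105 Ω
Step 3 — Series combination: Z_total = R + C = 470 - j1105 Ω = 1201∠-67.0° Ω.
Step 4 — Source phasor: V = 94∠-18.6° V = 89.09 - j29.98 V.
Step 5 — Ohm's law: I = V / Z_total = (89.09 - j29.98) / (470 - j1105) = 0.052 + j0.05849 A.
Step 6 — Convert to polar: |I| = 0.07827 A, ∠I = 48.4°.

I = 0.07827∠48.4° A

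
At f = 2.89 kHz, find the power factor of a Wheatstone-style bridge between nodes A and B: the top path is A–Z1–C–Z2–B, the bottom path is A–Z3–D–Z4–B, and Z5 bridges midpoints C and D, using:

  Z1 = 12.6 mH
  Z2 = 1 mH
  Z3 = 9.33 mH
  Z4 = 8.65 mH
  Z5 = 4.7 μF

Step 1 — Angular frequency: ω = 2π·f = 2π·2890 = 1.816e+04 rad/s.
Step 2 — Component impedances:
  Z1: Z = jωL = j·1.816e+04·0.0126 = 0 + j228.8 Ω
  Z2: Z = jωL = j·1.816e+04·0.001 = 0 + j18.16 Ω
  Z3: Z = jωL = j·1.816e+04·0.00933 = 0 + j169.4 Ω
  Z4: Z = jωL = j·1.816e+04·0.00865 = 0 + j157.1 Ω
  Z5: Z = 1/(jωC) = -j/(ω·C) = 0 - j11.72 Ω
Step 3 — Bridge requires nodal analysis (the Z5 bridge couples midpoints C and D, so the two paths cannot be reduced to a simple series/parallel combination). Setting node B to ground and injecting 1 A at node A, the 3-node admittance system at A, C, D solves to V_A = Z_AB = 0 + j110.7 Ω = 110.7∠90.0° Ω.
Step 4 — Power factor: PF = cos(φ) = Re(Z)/|Z| = 0/110.7 = 0.
Step 5 — Type: Im(Z) = 110.7 ⇒ lagging (phase φ = 90.0°).

PF = 0 (lagging, φ = 90.0°)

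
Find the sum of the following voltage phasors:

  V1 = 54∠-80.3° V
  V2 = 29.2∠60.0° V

Step 1 — Convert each phasor to rectangular form:
  V1 = 54·(cos(-80.3°) + j·sin(-80.3°)) = 9.098 - j53.23 V
  V2 = 29.2·(cos(60.0°) + j·sin(60.0°)) = 14.6 + j25.29 V
Step 2 — Sum components: V_total = 23.7 - j27.94 V.
Step 3 — Convert to polar: |V_total| = 36.64 V, ∠V_total = -49.7°.

V_total = 36.64∠-49.7° V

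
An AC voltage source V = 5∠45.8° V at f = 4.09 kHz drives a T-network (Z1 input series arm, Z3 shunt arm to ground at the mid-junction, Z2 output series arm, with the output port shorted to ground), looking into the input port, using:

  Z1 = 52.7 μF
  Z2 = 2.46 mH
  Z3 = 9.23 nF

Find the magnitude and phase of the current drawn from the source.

Step 1 — Angular frequency: ω = 2π·f = 2π·4090 = 2.57e+04 rad/s.
Step 2 — Component impedances:
  Z1: Z = 1/(jωC) = -j/(ω·C) = 0 - j0.7384 Ω
  Z2: Z = jωL = j·2.57e+04·0.00246 = 0 + j63.22 Ω
  Z3: Z = 1/(jωC) = -j/(ω·C) = 0 - j4216 Ω
Step 3 — With the output port shorted to ground, the output series arm Z2 runs from the junction to ground; the shunt arm Z3 also runs from the junction to ground. They appear in parallel: Z3 || Z2 = 0 + j64.18 Ω.
Step 4 — Series with input arm Z1: Z_in = Z1 + (Z3 || Z2) = 0 + j63.44 Ω = 63.44∠90.0° Ω.
Step 5 — Source phasor: V = 5∠45.8° V = 3.486 + j3.585 V.
Step 6 — Ohm's law: I = V / Z_total = (3.486 + j3.585) / (0 + j63.44) = 0.0565 - j0.05495 A.
Step 7 — Convert to polar: |I| = 0.07881 A, ∠I = -44.2°.

I = 0.07881∠-44.2° A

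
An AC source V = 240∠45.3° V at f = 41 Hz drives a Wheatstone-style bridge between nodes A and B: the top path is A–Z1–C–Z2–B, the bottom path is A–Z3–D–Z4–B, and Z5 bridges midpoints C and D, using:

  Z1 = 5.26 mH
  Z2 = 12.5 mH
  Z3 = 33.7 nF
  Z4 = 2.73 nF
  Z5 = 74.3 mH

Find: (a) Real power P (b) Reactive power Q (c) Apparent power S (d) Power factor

Step 1 — Angular frequency: ω = 2π·f = 2π·41 = 257.6 rad/s.
Step 2 — Component impedances:
  Z1: Z = jωL = j·257.6·0.00526 = 0 + j1.355 Ω
  Z2: Z = jωL = j·257.6·0.0125 = 0 + j3.22 Ω
  Z3: Z = 1/(jωC) = -j/(ω·C) = 0 - j1.152e+05 Ω
  Z4: Z = 1/(jωC) = -j/(ω·C) = 0 - j1.422e+06 Ω
  Z5: Z = jωL = j·257.6·0.0743 = 0 + j19.14 Ω
Step 3 — Bridge requires nodal analysis (the Z5 bridge couples midpoints C and D, so the two paths cannot be reduced to a simple series/parallel combination). Setting node B to ground and injecting 1 A at node A, the 3-node admittance system at A, C, D solves to V_A = Z_AB = 0 + j4.575 Ω = 4.575∠90.0° Ω.
Step 4 — Source phasor: V = 240∠45.3° V = 168.8 + j170.6 V.
Step 5 — Current: I = V / Z = 37.29 - j36.9 A = 52.46∠-44.7° A.
Step 6 — Complex power: S = V·I* = 0 + j1.259e+04 VA.
Step 7 — Real power: P = Re(S) = 0 W.
Step 8 — Reactive power: Q = Im(S) = 1.259e+04 VAR.
Step 9 — Apparent power: |S| = 1.259e+04 VA.
Step 10 — Power factor: PF = P/|S| = 0 (lagging).

(a) P = 0 W  (b) Q = 1.259e+04 VAR  (c) S = 1.259e+04 VA  (d) PF = 0 (lagging)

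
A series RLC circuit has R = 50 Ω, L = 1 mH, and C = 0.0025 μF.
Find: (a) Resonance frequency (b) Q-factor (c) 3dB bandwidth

Step 1 — Resonance: ω₀ = 1/√(LC) = 1/√(0.001·2.5e-09) = 6.325e+05 rad/s.
Step 2 — f₀ = ω₀/(2π) = 1.007e+05 Hz.
Step 3 — Series Q: Q = ω₀L/R = 6.325e+05·0.001/50 = 12.65.
Step 4 — Bandwidth: Δω = ω₀/Q = 5e+04 rad/s; BW = Δω/(2π) = 7958 Hz.

(a) f₀ = 1.007e+05 Hz  (b) Q = 12.65  (c) BW = 7958 Hz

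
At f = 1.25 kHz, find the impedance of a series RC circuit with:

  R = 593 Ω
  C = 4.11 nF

Step 1 — Angular frequency: ω = 2π·f = 2π·1250 = 7854 rad/s.
Step 2 — Component impedances:
  R: Z = R = 593 Ω
  C: Z = 1/(jωC) = -j/(ω·C) = 0 - j3.098e+04 Ω
Step 3 — Series combination: Z_total = R + C = 593 - j3.098e+04 Ω = 3.098e+04∠-88.9° Ω.

Z = 593 - j3.098e+04 Ω = 3.098e+04∠-88.9° Ω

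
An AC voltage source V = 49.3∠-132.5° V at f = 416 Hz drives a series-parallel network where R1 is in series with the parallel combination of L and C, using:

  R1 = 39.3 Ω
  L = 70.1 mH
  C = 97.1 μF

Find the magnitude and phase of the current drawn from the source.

Step 1 — Angular frequency: ω = 2π·f = 2π·416 = 2614 rad/s.
Step 2 — Component impedances:
  R1: Z = R = 39.3 Ω
  L: Z = jωL = j·2614·0.0701 = 0 + j183.2 Ω
  C: Z = 1/(jωC) = -j/(ω·C) = 0 - j3.94 Ω
Step 3 — Parallel branch: L || C = 1/(1/L + 1/C) = 0 - j4.027 Ω.
Step 4 — Series with R1: Z_total = R1 + (L || C) = 39.3 - j4.027 Ω = 39.51∠-5.9° Ω.
Step 5 — Source phasor: V = 49.3∠-132.5° V = -33.31 - j36.35 V.
Step 6 — Ohm's law: I = V / Z_total = (-33.31 - j36.35) / (39.3 - j4.027) = -0.7449 - j1.001 A.
Step 7 — Convert to polar: |I| = 1.248 A, ∠I = -126.6°.

I = 1.248∠-126.6° A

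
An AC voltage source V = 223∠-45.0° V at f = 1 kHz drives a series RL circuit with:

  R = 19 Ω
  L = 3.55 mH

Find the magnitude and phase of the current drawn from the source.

Step 1 — Angular frequency: ω = 2π·f = 2π·1000 = 6283 rad/s.
Step 2 — Component impedances:
  R: Z = R = 19 Ω
  L: Z = jωL = j·6283·0.00355 = 0 + j22.31 Ω
Step 3 — Series combination: Z_total = R + L = 19 + j22.31 Ω = 29.3∠49.6° Ω.
Step 4 — Source phasor: V = 223∠-45.0° V = 157.7 - j157.7 V.
Step 5 — Ohm's law: I = V / Z_total = (157.7 - j157.7) / (19 + j22.31) = -0.6071 - j7.587 A.
Step 6 — Convert to polar: |I| = 7.611 A, ∠I = -94.6°.

I = 7.611∠-94.6° A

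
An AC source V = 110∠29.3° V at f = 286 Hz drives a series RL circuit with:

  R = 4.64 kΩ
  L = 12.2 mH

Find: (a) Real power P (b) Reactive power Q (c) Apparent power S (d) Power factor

Step 1 — Angular frequency: ω = 2π·f = 2π·286 = 1797 rad/s.
Step 2 — Component impedances:
  R: Z = R = 4640 Ω
  L: Z = jωL = j·1797·0.0122 = 0 + j21.92 Ω
Step 3 — Series combination: Z_total = R + L = 4640 + j21.92 Ω = 4640∠0.3° Ω.
Step 4 — Source phasor: V = 110∠29.3° V = 95.93 + j53.83 V.
Step 5 — Current: I = V / Z = 0.02073 + j0.0115 A = 0.02371∠29.0° A.
Step 6 — Complex power: S = V·I* = 2.608 + j0.01232 VA.
Step 7 — Real power: P = Re(S) = 2.608 W.
Step 8 — Reactive power: Q = Im(S) = 0.01232 VAR.
Step 9 — Apparent power: |S| = 2.608 VA.
Step 10 — Power factor: PF = P/|S| = 1 (lagging).

(a) P = 2.608 W  (b) Q = 0.01232 VAR  (c) S = 2.608 VA  (d) PF = 1 (lagging)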